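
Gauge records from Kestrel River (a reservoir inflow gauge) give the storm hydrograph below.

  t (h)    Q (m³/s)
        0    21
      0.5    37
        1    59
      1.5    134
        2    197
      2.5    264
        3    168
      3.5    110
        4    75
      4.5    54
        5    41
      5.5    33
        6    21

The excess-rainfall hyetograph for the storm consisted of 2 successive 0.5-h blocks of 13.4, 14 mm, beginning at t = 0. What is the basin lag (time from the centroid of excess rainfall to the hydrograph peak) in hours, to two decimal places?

t_L ≈ 1.99 h

Centroid of excess rainfall: t_c = Σ P_i·t̄_i / ΣP_i = 0.5055 h (block centres at 0.25, 0.75 h).
Hydrograph peak occurs at t = 2.5 h, so basin lag t_L = 2.5 − 0.5055 = 1.99 h.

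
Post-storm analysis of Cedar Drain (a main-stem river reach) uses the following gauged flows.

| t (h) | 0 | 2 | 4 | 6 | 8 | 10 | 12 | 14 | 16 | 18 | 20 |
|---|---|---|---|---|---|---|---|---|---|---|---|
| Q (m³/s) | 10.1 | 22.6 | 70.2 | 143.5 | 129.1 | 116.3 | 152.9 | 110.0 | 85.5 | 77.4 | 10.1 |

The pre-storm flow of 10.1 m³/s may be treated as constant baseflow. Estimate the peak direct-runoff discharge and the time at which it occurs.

Subtracting baseflow gives direct-runoff ordinates: 0.0, 12.5, 60.1, 133.4, 119.0, 106.2, 142.8, 99.9, 75.4, 67.3, 0.0 m³/s.
The maximum is 142.8 m³/s, occurring at the reading for t = 12 h.

Q_p = 142.8 m³/s at t = 12 h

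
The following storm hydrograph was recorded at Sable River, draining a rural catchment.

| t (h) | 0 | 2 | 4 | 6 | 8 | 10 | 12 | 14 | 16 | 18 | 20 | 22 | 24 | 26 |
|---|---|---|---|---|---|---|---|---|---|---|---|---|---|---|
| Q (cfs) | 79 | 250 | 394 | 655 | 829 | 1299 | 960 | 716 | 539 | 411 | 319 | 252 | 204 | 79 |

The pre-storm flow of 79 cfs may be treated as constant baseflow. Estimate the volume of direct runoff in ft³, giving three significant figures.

V ≈ 4.23 × 10^7 ft³

Direct-runoff ordinates (Q − Q_b): 0.0, 171.0, 315.0, 576.0, 750.0, 1220.0, 881.0, 637.0, 460.0, 332.0, 240.0, 173.0, 125.0, 0.0 cfs.
ΣQ_DR = 5880 cfs.
With Δt = 2 h = 7200 s, V = ΣQ_DR · Δt = 5880 × 7200 = 4.23 × 10^7 ft³.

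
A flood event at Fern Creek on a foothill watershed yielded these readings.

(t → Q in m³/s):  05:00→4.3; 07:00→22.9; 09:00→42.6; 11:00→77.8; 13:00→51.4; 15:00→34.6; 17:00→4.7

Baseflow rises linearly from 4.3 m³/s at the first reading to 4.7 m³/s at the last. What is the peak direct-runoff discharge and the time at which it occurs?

Subtracting baseflow gives direct-runoff ordinates: 0.00, 18.53, 38.17, 73.30, 46.83, 29.97, 0.00 m³/s.
The maximum is 73.30 m³/s, occurring at the reading for t = 11:00.

Q_p = 73.30 m³/s at t = 11:00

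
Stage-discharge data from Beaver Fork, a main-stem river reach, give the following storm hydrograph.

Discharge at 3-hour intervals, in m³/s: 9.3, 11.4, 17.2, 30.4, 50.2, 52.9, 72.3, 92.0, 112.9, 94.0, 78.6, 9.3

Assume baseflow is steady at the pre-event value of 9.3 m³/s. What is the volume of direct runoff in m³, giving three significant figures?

V ≈ 5.60 × 10^6 m³

Direct-runoff ordinates (Q − Q_b): 0.0, 2.1, 7.9, 21.1, 40.9, 43.6, 63.0, 82.7, 103.6, 84.7, 69.3, 0.0 m³/s.
ΣQ_DR = 518.9 m³/s.
With Δt = 3 h = 10800 s, V = ΣQ_DR · Δt = 518.9 × 10800 = 5.60 × 10^6 m³.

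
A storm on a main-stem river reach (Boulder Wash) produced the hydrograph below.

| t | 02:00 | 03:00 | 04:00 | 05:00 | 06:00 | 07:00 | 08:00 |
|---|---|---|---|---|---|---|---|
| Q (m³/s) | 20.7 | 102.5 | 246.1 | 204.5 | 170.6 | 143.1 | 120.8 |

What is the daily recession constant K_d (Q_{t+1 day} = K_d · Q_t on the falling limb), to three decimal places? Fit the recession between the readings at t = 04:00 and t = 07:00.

K_d ≈ 0.013

Between t = 04:00 and t = 07:00 the flow falls from 246.1 to 143.1 m³/s over 3×1 h = 3 h.
Per-interval ratio K = (143.1/246.1)^(1/3) = 0.8347; K_d = K^(24/1) = 0.013.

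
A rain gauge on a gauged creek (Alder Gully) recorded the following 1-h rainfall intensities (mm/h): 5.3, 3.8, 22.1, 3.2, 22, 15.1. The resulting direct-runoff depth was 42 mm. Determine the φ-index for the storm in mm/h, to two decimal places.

φ ≈ 5.73 mm/h

Only the 3 blocks with intensity above φ contribute runoff: 22.1, 22, 15.1 mm/h.
Σ(I−φ)·Δt = d  ⇒  (22.1+22+15.1 − 3φ)·1 = 42
φ = (59.20 − 42/1) / 3 = 5.73 mm/h.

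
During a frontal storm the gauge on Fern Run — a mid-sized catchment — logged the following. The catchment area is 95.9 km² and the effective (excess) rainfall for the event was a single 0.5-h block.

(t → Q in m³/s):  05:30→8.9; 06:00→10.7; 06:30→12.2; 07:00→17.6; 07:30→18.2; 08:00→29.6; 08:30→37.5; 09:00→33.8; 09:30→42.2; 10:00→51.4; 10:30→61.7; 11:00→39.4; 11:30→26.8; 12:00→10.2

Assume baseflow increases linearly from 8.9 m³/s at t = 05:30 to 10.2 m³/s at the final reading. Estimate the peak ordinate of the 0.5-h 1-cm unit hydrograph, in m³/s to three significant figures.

Direct runoff: 0.00, 1.70, 3.10, 8.40, 8.90, 20.20, 28.00, 24.20, 32.50, 41.60, 51.80, 29.40, 16.70, 0.00 m³/s; ΣQ_DR = 266.5 m³/s, peak = 51.80 m³/s.
Runoff depth d = ΣQ_DR·Δt / A = 266.5 × 1800 / (95.9 km²) = 5.002 mm.
The 1-cm UH is the DRH scaled by (10 mm)/d, so U_p = 51.80 × 10/5.002 = 104 m³/s.

U_p ≈ 104 m³/s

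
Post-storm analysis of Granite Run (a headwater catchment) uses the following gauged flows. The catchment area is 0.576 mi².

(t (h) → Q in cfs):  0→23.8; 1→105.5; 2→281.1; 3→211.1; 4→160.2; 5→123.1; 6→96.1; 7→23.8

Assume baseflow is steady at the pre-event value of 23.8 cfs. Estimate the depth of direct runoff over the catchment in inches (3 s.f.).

d ≈ 2.24 in

Direct runoff: 0.0, 81.7, 257.3, 187.3, 136.4, 99.3, 72.3, 0.0 cfs; ΣQ_DR = 834.3 cfs.
V = ΣQ_DR · Δt = 834.3 × 3600 s = 3.003 × 10^6 ft³.
Over A = 0.576 mi², depth = V / A = 2.24 in.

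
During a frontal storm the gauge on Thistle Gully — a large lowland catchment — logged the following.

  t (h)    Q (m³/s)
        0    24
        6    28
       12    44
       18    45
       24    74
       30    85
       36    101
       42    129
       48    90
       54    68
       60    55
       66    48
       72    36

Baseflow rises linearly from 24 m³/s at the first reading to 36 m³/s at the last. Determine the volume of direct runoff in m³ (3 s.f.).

Direct-runoff ordinates (Q − Q_b): 0.00, 3.00, 18.00, 18.00, 46.00, 56.00, 71.00, 98.00, 58.00, 35.00, 21.00, 13.00, 0.00 m³/s.
ΣQ_DR = 437.0 m³/s.
With Δt = 6 h = 21600 s, V = ΣQ_DR · Δt = 437.0 × 21600 = 9.44 × 10^6 m³.

V ≈ 9.44 × 10^6 m³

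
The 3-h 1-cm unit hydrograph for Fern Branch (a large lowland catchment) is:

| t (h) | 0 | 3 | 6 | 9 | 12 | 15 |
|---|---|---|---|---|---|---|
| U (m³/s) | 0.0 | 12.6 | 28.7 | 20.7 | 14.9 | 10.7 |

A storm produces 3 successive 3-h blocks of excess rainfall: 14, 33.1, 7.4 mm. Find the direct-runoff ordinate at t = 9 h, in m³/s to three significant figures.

Q ≈ 133 m³/s

By discrete convolution, Q_j = Σ (P_i / 10 mm) · U_{j−i}.
At t = 9 h (j=3): Q = (14/10)·20.7 + (33.1/10)·28.7 + (7.4/10)·12.6 = 133 m³/s.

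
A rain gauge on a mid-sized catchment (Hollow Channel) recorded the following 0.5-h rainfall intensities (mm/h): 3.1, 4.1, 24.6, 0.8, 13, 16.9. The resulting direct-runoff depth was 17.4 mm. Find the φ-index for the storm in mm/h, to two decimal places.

Only the 3 blocks with intensity above φ contribute runoff: 24.6, 13, 16.9 mm/h.
Σ(I−φ)·Δt = d  ⇒  (24.6+13+16.9 − 3φ)·0.5 = 17.4
φ = (54.50 − 17.4/0.5) / 3 = 6.57 mm/h.

φ ≈ 6.57 mm/h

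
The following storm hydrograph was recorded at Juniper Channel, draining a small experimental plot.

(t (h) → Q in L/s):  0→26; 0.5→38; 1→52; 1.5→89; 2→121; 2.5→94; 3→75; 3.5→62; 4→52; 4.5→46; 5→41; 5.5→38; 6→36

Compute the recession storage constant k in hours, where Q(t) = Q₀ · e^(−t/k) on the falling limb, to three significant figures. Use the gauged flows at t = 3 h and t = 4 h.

On the falling limb, Q drops from 75 to 52 L/s between t = 3 h and t = 4 h (Δt = 1 h).
k = −Δt / ln(Q₂/Q₁) = −1 / ln(52/75) = 2.73 h.

k ≈ 2.73 h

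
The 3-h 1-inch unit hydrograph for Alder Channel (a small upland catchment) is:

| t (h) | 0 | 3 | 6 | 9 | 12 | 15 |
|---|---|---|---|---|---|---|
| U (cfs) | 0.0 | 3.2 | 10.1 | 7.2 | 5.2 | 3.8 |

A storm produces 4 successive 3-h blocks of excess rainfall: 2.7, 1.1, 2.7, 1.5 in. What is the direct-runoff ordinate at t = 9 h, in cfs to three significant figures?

Q ≈ 39.2 cfs

By discrete convolution, Q_j = Σ (P_i / 1 in) · U_{j−i}.
At t = 9 h (j=3): Q = (2.7/1)·7.2 + (1.1/1)·10.1 + (2.7/1)·3.2 + (1.5/1)·0.0 = 39.2 cfs.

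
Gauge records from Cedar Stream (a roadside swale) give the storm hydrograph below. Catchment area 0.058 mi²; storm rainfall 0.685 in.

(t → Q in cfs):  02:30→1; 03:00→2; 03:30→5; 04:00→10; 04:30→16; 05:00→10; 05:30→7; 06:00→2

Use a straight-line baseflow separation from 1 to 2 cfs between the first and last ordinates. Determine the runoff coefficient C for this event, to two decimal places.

ΣQ_DR = 41.00 cfs; V = ΣQ_DR·Δt = 73800 ft³.
Runoff depth d = V / A = 0.5477 in.
C = d / P = 0.5477 / 0.685 = 0.80.

C ≈ 0.80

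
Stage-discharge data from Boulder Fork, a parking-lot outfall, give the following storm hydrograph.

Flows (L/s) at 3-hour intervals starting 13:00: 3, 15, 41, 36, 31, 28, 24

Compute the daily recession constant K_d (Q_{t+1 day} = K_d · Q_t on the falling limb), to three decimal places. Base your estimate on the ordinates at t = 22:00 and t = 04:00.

K_d ≈ 0.366

Between t = 22:00 and t = 04:00 the flow falls from 36 to 28 L/s over 2×3 h = 6 h.
Per-interval ratio K = (28/36)^(1/2) = 0.8819; K_d = K^(24/3) = 0.366.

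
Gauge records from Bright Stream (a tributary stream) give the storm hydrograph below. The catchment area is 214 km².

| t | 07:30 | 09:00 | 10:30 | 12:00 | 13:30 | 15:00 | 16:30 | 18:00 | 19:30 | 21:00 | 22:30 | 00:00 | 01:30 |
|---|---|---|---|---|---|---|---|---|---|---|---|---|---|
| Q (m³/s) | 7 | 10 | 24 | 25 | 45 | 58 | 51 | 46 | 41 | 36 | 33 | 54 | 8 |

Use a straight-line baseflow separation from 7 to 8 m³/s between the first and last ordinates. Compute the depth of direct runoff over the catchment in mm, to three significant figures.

d ≈ 8.59 mm

Direct runoff: 0.00, 2.92, 16.83, 17.75, 37.67, 50.58, 43.50, 38.42, 33.33, 28.25, 25.17, 46.08, 0.00 m³/s; ΣQ_DR = 340.5 m³/s.
V = ΣQ_DR · Δt = 340.5 × 5400 s = 1.839 × 10^6 m³.
Over A = 214 km², depth = V / A = 8.59 mm.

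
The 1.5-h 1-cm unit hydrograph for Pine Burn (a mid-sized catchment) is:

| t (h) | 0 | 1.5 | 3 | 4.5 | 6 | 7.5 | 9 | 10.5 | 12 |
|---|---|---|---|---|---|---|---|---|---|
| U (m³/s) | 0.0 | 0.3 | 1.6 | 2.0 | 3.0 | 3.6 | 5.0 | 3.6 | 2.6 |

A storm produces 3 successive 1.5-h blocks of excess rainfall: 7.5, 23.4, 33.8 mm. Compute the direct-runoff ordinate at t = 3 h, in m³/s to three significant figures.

By discrete convolution, Q_j = Σ (P_i / 10 mm) · U_{j−i}.
At t = 3 h (j=2): Q = (7.5/10)·1.6 + (23.4/10)·0.3 + (33.8/10)·0.0 = 1.90 m³/s.

Q ≈ 1.90 m³/s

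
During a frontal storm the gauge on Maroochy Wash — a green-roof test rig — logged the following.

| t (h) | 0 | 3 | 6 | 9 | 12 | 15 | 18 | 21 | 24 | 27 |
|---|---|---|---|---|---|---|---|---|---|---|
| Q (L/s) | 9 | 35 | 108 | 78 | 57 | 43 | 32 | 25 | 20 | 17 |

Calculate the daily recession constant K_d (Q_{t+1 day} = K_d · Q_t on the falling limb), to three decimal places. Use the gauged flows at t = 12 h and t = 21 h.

K_d ≈ 0.111

Between t = 12 h and t = 21 h the flow falls from 57 to 25 L/s over 3×3 h = 9 h.
Per-interval ratio K = (25/57)^(1/3) = 0.7598; K_d = K^(24/3) = 0.111.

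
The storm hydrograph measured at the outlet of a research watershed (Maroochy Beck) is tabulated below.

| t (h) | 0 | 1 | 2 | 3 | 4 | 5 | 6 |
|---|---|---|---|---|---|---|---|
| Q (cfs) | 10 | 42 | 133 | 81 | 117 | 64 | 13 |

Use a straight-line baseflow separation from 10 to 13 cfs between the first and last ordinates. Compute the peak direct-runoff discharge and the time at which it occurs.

Q_p = 122.00 cfs at t = 2 h

Subtracting baseflow gives direct-runoff ordinates: 0.00, 31.50, 122.00, 69.50, 105.00, 51.50, 0.00 cfs.
The maximum is 122.00 cfs, occurring at the reading for t = 2 h.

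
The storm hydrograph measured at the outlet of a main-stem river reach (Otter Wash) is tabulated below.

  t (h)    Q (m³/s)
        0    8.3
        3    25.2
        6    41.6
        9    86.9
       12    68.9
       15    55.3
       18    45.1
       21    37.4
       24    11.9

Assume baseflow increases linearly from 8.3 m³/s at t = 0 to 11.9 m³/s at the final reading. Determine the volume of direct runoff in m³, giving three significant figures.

Direct-runoff ordinates (Q − Q_b): 0.00, 16.45, 32.40, 77.25, 58.80, 44.75, 34.10, 25.95, 0.00 m³/s.
ΣQ_DR = 289.7 m³/s.
With Δt = 3 h = 10800 s, V = ΣQ_DR · Δt = 289.7 × 10800 = 3.13 × 10^6 m³.

V ≈ 3.13 × 10^6 m³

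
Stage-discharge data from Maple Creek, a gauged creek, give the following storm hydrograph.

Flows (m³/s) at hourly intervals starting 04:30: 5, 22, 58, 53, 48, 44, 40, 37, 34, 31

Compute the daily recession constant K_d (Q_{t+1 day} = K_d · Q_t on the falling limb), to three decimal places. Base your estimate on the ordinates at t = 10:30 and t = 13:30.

Between t = 10:30 and t = 13:30 the flow falls from 40 to 31 m³/s over 3×1 h = 3 h.
Per-interval ratio K = (31/40)^(1/3) = 0.9185; K_d = K^(24/1) = 0.130.

K_d ≈ 0.130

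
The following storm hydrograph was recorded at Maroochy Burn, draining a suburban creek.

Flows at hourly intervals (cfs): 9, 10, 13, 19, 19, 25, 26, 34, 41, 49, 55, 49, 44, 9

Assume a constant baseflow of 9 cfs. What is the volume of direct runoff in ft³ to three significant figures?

V ≈ 9.94 × 10^5 ft³

Direct-runoff ordinates (Q − Q_b): 0.0, 1.0, 4.0, 10.0, 10.0, 16.0, 17.0, 25.0, 32.0, 40.0, 46.0, 40.0, 35.0, 0.0 cfs.
ΣQ_DR = 276.0 cfs.
With Δt = 1 h = 3600 s, V = ΣQ_DR · Δt = 276.0 × 3600 = 9.94 × 10^5 ft³.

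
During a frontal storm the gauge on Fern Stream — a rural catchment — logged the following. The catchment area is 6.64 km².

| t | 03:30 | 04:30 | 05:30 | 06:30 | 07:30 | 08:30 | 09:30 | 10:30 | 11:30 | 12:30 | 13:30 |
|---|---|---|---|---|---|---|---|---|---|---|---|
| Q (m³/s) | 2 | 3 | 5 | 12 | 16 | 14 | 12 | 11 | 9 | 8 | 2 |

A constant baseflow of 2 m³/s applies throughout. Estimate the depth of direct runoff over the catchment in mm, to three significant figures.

d ≈ 39.0 mm

Direct runoff: 0.0, 1.0, 3.0, 10.0, 14.0, 12.0, 10.0, 9.0, 7.0, 6.0, 0.0 m³/s; ΣQ_DR = 72.00 m³/s.
V = ΣQ_DR · Δt = 72.00 × 3600 s = 2.592 × 10^5 m³.
Over A = 6.64 km², depth = V / A = 39.0 mm.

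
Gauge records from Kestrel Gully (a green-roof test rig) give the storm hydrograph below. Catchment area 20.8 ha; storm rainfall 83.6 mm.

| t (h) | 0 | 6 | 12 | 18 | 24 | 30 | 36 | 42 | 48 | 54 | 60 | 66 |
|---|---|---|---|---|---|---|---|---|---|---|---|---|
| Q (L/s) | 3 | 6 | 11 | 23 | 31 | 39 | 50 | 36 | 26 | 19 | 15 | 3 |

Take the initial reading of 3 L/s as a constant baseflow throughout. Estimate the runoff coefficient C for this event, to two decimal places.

C ≈ 0.28

ΣQ_DR = 226.0 L/s; V = ΣQ_DR·Δt = 4.882 × 10^6 L.
Runoff depth d = V / A = 23.47 mm.
C = d / P = 23.47 / 83.6 = 0.28.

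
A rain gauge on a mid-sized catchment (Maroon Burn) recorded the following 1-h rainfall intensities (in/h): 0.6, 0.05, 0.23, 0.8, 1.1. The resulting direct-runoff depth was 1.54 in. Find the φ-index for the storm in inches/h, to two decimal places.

φ ≈ 0.32 in/h

Only the 3 blocks with intensity above φ contribute runoff: 0.6, 0.8, 1.1 in/h.
Σ(I−φ)·Δt = d  ⇒  (0.6+0.8+1.1 − 3φ)·1 = 1.54
φ = (2.500 − 1.54/1) / 3 = 0.32 in/h.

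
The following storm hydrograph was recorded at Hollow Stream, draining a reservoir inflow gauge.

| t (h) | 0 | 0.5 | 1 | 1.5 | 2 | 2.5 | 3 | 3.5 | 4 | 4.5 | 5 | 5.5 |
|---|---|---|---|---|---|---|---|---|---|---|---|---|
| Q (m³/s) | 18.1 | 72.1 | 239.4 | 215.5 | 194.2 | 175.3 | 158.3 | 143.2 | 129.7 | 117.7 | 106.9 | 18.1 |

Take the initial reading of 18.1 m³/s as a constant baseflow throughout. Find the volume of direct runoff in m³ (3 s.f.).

V ≈ 2.47 × 10^6 m³

Direct-runoff ordinates (Q − Q_b): 0.0, 54.0, 221.3, 197.4, 176.1, 157.2, 140.2, 125.1, 111.6, 99.6, 88.8, 0.0 m³/s.
ΣQ_DR = 1371 m³/s.
With Δt = 0.5 h = 1800 s, V = ΣQ_DR · Δt = 1371 × 1800 = 2.47 × 10^6 m³.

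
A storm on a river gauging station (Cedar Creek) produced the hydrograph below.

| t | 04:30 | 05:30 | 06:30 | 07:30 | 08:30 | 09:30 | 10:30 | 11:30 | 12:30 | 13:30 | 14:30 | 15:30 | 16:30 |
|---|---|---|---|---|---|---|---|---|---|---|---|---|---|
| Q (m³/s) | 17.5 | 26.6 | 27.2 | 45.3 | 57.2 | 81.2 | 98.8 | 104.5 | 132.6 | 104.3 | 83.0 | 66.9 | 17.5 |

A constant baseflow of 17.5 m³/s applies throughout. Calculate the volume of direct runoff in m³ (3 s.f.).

Direct-runoff ordinates (Q − Q_b): 0.0, 9.1, 9.7, 27.8, 39.7, 63.7, 81.3, 87.0, 115.1, 86.8, 65.5, 49.4, 0.0 m³/s.
ΣQ_DR = 635.1 m³/s.
With Δt = 1 h = 3600 s, V = ΣQ_DR · Δt = 635.1 × 3600 = 2.29 × 10^6 m³.

V ≈ 2.29 × 10^6 m³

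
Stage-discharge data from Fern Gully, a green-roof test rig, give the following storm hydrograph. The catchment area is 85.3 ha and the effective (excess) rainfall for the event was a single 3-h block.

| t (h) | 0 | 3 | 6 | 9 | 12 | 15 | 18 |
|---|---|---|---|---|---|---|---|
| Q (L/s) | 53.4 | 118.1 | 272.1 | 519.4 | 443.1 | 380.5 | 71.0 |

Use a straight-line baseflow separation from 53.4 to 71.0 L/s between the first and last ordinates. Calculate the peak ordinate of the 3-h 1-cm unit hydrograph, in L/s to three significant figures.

Direct runoff: 0.00, 61.77, 212.83, 457.20, 377.97, 312.43, 0.00 L/s; ΣQ_DR = 1422 L/s, peak = 457.20 L/s.
Runoff depth d = ΣQ_DR·Δt / A = 1422 × 10800 / (85.3 ha) = 18.01 mm.
The 1-cm UH is the DRH scaled by (10 mm)/d, so U_p = 457.20 × 10/18.01 = 254 L/s.

U_p ≈ 254 L/s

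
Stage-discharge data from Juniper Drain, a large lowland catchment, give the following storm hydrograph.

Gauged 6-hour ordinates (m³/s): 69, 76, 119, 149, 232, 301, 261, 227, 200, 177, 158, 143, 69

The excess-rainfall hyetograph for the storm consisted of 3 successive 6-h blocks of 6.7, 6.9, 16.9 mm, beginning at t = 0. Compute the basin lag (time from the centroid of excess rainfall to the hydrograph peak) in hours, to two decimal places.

Centroid of excess rainfall: t_c = Σ P_i·t̄_i / ΣP_i = 11.0066 h (block centres at 3, 9, 15 h).
Hydrograph peak occurs at t = 30 h, so basin lag t_L = 30 − 11.0066 = 18.99 h.

t_L ≈ 18.99 h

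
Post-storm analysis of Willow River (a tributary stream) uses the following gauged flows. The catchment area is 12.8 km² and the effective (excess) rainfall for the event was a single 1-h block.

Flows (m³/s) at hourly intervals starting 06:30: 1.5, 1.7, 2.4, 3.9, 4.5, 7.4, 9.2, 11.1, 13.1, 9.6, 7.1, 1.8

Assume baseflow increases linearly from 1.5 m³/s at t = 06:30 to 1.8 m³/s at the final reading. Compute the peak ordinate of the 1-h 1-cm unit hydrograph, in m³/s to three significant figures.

U_p ≈ 7.56 m³/s

Direct runoff: 0.00, 0.17, 0.85, 2.32, 2.89, 5.76, 7.54, 9.41, 11.38, 7.85, 5.33, 0.00 m³/s; ΣQ_DR = 53.50 m³/s, peak = 11.38 m³/s.
Runoff depth d = ΣQ_DR·Δt / A = 53.50 × 3600 / (12.8 km²) = 15.05 mm.
The 1-cm UH is the DRH scaled by (10 mm)/d, so U_p = 11.38 × 10/15.05 = 7.56 m³/s.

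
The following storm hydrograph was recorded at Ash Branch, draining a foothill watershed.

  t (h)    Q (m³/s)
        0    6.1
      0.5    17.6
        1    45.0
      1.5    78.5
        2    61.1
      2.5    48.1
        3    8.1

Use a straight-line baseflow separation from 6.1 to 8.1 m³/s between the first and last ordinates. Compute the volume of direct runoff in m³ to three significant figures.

Direct-runoff ordinates (Q − Q_b): 0.00, 11.17, 38.23, 71.40, 53.67, 40.33, 0.00 m³/s.
ΣQ_DR = 214.8 m³/s.
With Δt = 0.5 h = 1800 s, V = ΣQ_DR · Δt = 214.8 × 1800 = 3.87 × 10^5 m³.

V ≈ 3.87 × 10^5 m³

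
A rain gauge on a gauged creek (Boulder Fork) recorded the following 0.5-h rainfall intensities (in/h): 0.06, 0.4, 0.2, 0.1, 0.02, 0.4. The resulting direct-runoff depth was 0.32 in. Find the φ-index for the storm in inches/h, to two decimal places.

φ ≈ 0.12 in/h

Only the 3 blocks with intensity above φ contribute runoff: 0.4, 0.2, 0.4 in/h.
Σ(I−φ)·Δt = d  ⇒  (0.4+0.2+0.4 − 3φ)·0.5 = 0.32
φ = (1.000 − 0.32/0.5) / 3 = 0.12 in/h.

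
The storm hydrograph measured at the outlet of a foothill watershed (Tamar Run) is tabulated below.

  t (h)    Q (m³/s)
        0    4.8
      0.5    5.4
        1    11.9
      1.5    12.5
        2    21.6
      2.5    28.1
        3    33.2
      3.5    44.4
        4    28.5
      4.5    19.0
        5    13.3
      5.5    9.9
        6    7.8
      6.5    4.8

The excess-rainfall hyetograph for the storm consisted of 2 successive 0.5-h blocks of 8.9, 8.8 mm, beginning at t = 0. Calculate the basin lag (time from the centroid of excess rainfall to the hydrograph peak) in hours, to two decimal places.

Centroid of excess rainfall: t_c = Σ P_i·t̄_i / ΣP_i = 0.4986 h (block centres at 0.25, 0.75 h).
Hydrograph peak occurs at t = 3.5 h, so basin lag t_L = 3.5 − 0.4986 = 3.00 h.

t_L ≈ 3.00 h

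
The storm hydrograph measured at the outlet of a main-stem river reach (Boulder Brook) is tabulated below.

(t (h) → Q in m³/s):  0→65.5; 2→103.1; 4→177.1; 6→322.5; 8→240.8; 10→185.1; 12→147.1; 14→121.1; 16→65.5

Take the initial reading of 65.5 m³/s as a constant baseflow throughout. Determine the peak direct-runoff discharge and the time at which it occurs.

Q_p = 257.0 m³/s at t = 6 h

Subtracting baseflow gives direct-runoff ordinates: 0.0, 37.6, 111.6, 257.0, 175.3, 119.6, 81.6, 55.6, 0.0 m³/s.
The maximum is 257.0 m³/s, occurring at the reading for t = 6 h.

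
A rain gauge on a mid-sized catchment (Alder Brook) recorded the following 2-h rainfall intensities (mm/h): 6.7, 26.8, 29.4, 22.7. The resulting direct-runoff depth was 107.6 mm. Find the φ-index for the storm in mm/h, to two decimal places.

φ ≈ 8.37 mm/h

Only the 3 blocks with intensity above φ contribute runoff: 26.8, 29.4, 22.7 mm/h.
Σ(I−φ)·Δt = d  ⇒  (26.8+29.4+22.7 − 3φ)·2 = 107.6
φ = (78.90 − 107.6/2) / 3 = 8.37 mm/h.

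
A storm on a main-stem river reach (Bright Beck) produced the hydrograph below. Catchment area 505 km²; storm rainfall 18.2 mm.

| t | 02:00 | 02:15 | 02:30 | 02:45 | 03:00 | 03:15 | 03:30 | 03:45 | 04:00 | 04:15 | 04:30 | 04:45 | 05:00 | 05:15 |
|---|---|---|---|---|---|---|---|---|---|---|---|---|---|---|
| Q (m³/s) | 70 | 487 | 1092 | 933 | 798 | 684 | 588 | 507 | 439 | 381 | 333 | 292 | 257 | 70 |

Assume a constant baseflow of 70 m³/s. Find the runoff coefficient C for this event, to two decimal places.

C ≈ 0.58

ΣQ_DR = 5951 m³/s; V = ΣQ_DR·Δt = 5.356 × 10^6 m³.
Runoff depth d = V / A = 10.61 mm.
C = d / P = 10.61 / 18.2 = 0.58.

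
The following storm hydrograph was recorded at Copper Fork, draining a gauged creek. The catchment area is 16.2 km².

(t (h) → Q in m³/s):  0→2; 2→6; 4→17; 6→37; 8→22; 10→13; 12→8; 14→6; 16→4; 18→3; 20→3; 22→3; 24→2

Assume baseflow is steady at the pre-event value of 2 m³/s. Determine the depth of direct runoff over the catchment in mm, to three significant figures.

Direct runoff: 0.0, 4.0, 15.0, 35.0, 20.0, 11.0, 6.0, 4.0, 2.0, 1.0, 1.0, 1.0, 0.0 m³/s; ΣQ_DR = 100.0 m³/s.
V = ΣQ_DR · Δt = 100.0 × 7200 s = 7.200 × 10^5 m³.
Over A = 16.2 km², depth = V / A = 44.4 mm.

d ≈ 44.4 mm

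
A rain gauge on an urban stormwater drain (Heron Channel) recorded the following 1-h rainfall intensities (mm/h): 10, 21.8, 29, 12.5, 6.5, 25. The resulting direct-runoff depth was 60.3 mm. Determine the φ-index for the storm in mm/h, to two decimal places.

φ ≈ 7.60 mm/h

Only the 5 blocks with intensity above φ contribute runoff: 10, 21.8, 29, 12.5, 25 mm/h.
Σ(I−φ)·Δt = d  ⇒  (10+21.8+29+12.5+25 − 5φ)·1 = 60.3
φ = (98.30 − 60.3/1) / 5 = 7.60 mm/h.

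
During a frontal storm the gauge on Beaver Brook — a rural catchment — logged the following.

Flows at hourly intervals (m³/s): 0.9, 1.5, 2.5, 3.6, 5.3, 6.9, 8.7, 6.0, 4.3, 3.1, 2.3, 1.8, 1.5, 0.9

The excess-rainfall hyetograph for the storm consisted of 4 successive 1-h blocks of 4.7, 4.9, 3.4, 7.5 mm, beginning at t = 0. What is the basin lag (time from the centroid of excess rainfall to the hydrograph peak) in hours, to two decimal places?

t_L ≈ 3.83 h

Centroid of excess rainfall: t_c = Σ P_i·t̄_i / ΣP_i = 2.1683 h (block centres at 0.5, 1.5, 2.5, 3.5 h).
Hydrograph peak occurs at t = 6 h, so basin lag t_L = 6 − 2.1683 = 3.83 h.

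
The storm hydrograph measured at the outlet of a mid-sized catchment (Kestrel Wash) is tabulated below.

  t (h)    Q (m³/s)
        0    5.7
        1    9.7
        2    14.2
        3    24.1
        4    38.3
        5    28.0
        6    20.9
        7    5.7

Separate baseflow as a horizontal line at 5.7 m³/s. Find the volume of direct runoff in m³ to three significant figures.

Direct-runoff ordinates (Q − Q_b): 0.0, 4.0, 8.5, 18.4, 32.6, 22.3, 15.2, 0.0 m³/s.
ΣQ_DR = 101.0 m³/s.
With Δt = 1 h = 3600 s, V = ΣQ_DR · Δt = 101.0 × 3600 = 3.64 × 10^5 m³.

V ≈ 3.64 × 10^5 m³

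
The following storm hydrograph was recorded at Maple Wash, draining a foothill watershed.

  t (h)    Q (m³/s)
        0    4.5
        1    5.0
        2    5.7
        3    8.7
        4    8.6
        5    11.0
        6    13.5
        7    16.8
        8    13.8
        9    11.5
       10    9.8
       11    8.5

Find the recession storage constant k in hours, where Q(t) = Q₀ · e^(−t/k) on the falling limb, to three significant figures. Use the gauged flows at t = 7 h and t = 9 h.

k ≈ 5.28 h

On the falling limb, Q drops from 16.8 to 11.5 m³/s between t = 7 h and t = 9 h (Δt = 2 h).
k = −Δt / ln(Q₂/Q₁) = −2 / ln(11.5/16.8) = 5.28 h.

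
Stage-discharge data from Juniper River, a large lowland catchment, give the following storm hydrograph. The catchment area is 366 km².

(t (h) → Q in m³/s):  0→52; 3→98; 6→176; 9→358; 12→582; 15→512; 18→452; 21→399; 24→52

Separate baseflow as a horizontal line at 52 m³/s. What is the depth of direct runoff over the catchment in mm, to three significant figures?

Direct runoff: 0.0, 46.0, 124.0, 306.0, 530.0, 460.0, 400.0, 347.0, 0.0 m³/s; ΣQ_DR = 2213 m³/s.
V = ΣQ_DR · Δt = 2213 × 10800 s = 2.390 × 10^7 m³.
Over A = 366 km², depth = V / A = 65.3 mm.

d ≈ 65.3 mm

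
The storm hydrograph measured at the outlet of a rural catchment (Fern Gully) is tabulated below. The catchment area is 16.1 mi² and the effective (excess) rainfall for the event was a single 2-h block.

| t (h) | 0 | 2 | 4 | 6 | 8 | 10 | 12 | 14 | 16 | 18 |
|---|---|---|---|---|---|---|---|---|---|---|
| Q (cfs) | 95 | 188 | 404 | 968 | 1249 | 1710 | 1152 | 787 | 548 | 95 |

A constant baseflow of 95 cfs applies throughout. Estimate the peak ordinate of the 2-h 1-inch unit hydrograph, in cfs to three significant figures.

U_p ≈ 1340 cfs

Direct runoff: 0.0, 93.0, 309.0, 873.0, 1154.0, 1615.0, 1057.0, 692.0, 453.0, 0.0 cfs; ΣQ_DR = 6246 cfs, peak = 1615.0 cfs.
Runoff depth d = ΣQ_DR·Δt / A = 6246 × 7200 / (16.1 mi²) = 1.202 in.
The 1-inch UH is the DRH scaled by (1 in)/d, so U_p = 1615.0 × 1/1.202 = 1340 cfs.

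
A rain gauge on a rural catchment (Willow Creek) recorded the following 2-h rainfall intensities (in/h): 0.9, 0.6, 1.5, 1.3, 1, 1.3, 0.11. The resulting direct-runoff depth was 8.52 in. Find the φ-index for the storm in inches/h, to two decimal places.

Only the 6 blocks with intensity above φ contribute runoff: 0.9, 0.6, 1.5, 1.3, 1, 1.3 in/h.
Σ(I−φ)·Δt = d  ⇒  (0.9+0.6+1.5+1.3+1+1.3 − 6φ)·2 = 8.52
φ = (6.600 − 8.52/2) / 6 = 0.39 in/h.

φ ≈ 0.39 in/h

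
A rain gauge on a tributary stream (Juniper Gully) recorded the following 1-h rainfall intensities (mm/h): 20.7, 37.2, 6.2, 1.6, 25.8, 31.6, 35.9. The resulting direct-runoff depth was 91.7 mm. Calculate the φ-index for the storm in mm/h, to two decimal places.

Only the 5 blocks with intensity above φ contribute runoff: 20.7, 37.2, 25.8, 31.6, 35.9 mm/h.
Σ(I−φ)·Δt = d  ⇒  (20.7+37.2+25.8+31.6+35.9 − 5φ)·1 = 91.7
φ = (151.2 − 91.7/1) / 5 = 11.90 mm/h.

φ ≈ 11.90 mm/h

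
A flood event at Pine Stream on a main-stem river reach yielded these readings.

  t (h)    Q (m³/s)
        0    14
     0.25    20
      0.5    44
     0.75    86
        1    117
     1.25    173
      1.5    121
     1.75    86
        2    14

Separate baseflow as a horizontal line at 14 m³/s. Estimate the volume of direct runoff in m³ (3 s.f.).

V ≈ 4.94 × 10^5 m³

Direct-runoff ordinates (Q − Q_b): 0.0, 6.0, 30.0, 72.0, 103.0, 159.0, 107.0, 72.0, 0.0 m³/s.
ΣQ_DR = 549.0 m³/s.
With Δt = 0.25 h = 900 s, V = ΣQ_DR · Δt = 549.0 × 900 = 4.94 × 10^5 m³.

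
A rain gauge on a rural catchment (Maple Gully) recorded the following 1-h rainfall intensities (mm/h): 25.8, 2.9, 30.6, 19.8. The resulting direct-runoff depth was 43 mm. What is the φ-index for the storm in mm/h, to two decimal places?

Only the 3 blocks with intensity above φ contribute runoff: 25.8, 30.6, 19.8 mm/h.
Σ(I−φ)·Δt = d  ⇒  (25.8+30.6+19.8 − 3φ)·1 = 43
φ = (76.20 − 43/1) / 3 = 11.07 mm/h.

φ ≈ 11.07 mm/h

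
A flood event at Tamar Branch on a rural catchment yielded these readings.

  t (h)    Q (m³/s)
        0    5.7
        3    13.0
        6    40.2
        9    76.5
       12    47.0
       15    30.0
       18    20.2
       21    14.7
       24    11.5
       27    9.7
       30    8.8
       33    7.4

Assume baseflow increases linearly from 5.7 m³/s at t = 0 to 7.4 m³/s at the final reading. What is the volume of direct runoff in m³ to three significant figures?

V ≈ 2.23 × 10^6 m³

Direct-runoff ordinates (Q − Q_b): 0.00, 7.15, 34.19, 70.34, 40.68, 23.53, 13.57, 7.92, 4.56, 2.61, 1.55, 0.00 m³/s.
ΣQ_DR = 206.1 m³/s.
With Δt = 3 h = 10800 s, V = ΣQ_DR · Δt = 206.1 × 10800 = 2.23 × 10^6 m³.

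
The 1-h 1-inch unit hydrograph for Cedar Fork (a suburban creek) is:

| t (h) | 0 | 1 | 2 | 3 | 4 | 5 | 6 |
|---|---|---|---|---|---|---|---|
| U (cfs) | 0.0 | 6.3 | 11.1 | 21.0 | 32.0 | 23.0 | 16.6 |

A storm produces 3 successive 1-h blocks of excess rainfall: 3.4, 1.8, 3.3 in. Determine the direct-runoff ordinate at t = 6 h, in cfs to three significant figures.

Q ≈ 203 cfs

By discrete convolution, Q_j = Σ (P_i / 1 in) · U_{j−i}.
At t = 6 h (j=6): Q = (3.4/1)·16.6 + (1.8/1)·23.0 + (3.3/1)·32.0 = 203 cfs.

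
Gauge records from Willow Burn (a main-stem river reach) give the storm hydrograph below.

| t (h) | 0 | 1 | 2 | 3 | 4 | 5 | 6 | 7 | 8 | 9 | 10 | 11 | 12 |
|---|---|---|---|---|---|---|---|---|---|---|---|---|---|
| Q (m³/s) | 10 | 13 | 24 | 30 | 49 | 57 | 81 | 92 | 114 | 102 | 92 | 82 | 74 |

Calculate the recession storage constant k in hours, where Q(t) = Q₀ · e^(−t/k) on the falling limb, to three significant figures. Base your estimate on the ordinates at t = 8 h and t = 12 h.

k ≈ 9.26 h

On the falling limb, Q drops from 114 to 74 m³/s between t = 8 h and t = 12 h (Δt = 4 h).
k = −Δt / ln(Q₂/Q₁) = −4 / ln(74/114) = 9.26 h.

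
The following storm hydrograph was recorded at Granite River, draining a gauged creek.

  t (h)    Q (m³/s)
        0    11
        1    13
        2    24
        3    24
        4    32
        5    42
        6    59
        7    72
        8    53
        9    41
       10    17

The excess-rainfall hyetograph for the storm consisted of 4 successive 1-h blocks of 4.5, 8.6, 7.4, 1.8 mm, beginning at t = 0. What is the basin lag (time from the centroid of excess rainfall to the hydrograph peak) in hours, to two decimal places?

Centroid of excess rainfall: t_c = Σ P_i·t̄_i / ΣP_i = 1.7915 h (block centres at 0.5, 1.5, 2.5, 3.5 h).
Hydrograph peak occurs at t = 7 h, so basin lag t_L = 7 − 1.7915 = 5.21 h.

t_L ≈ 5.21 h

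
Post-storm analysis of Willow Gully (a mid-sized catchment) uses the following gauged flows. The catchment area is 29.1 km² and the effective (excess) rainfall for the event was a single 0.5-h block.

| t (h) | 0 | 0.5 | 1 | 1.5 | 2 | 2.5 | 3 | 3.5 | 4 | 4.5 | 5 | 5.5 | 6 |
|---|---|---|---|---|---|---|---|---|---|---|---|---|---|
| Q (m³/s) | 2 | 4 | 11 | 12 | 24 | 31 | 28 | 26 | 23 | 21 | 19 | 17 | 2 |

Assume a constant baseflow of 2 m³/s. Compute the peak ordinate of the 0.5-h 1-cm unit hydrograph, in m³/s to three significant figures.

Direct runoff: 0.0, 2.0, 9.0, 10.0, 22.0, 29.0, 26.0, 24.0, 21.0, 19.0, 17.0, 15.0, 0.0 m³/s; ΣQ_DR = 194.0 m³/s, peak = 29.0 m³/s.
Runoff depth d = ΣQ_DR·Δt / A = 194.0 × 1800 / (29.1 km²) = 12.00 mm.
The 1-cm UH is the DRH scaled by (10 mm)/d, so U_p = 29.0 × 10/12.00 = 24.2 m³/s.

U_p ≈ 24.2 m³/s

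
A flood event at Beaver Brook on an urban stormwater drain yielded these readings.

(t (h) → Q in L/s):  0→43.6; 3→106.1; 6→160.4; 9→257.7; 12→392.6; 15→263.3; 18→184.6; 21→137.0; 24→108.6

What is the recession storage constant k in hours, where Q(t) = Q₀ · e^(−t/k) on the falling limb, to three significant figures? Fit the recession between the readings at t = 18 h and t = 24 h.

On the falling limb, Q drops from 184.6 to 108.6 L/s between t = 18 h and t = 24 h (Δt = 6 h).
k = −Δt / ln(Q₂/Q₁) = −6 / ln(108.6/184.6) = 11.3 h.

k ≈ 11.3 h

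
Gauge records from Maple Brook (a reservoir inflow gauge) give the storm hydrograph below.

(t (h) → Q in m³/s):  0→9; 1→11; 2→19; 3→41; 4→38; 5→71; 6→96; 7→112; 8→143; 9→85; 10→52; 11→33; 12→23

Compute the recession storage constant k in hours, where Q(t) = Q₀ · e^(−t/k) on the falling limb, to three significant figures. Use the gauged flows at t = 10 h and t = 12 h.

On the falling limb, Q drops from 52 to 23 m³/s between t = 10 h and t = 12 h (Δt = 2 h).
k = −Δt / ln(Q₂/Q₁) = −2 / ln(23/52) = 2.45 h.

k ≈ 2.45 h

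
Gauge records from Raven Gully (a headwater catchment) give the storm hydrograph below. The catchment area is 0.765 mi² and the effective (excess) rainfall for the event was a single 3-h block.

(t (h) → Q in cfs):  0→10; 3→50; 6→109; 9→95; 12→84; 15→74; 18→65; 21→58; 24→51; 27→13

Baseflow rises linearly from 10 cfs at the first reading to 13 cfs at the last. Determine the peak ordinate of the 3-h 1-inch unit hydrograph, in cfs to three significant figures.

U_p ≈ 32.8 cfs

Direct runoff: 0.00, 39.67, 98.33, 84.00, 72.67, 62.33, 53.00, 45.67, 38.33, 0.00 cfs; ΣQ_DR = 494.0 cfs, peak = 98.33 cfs.
Runoff depth d = ΣQ_DR·Δt / A = 494.0 × 10800 / (0.765 mi²) = 3.002 in.
The 1-inch UH is the DRH scaled by (1 in)/d, so U_p = 98.33 × 1/3.002 = 32.8 cfs.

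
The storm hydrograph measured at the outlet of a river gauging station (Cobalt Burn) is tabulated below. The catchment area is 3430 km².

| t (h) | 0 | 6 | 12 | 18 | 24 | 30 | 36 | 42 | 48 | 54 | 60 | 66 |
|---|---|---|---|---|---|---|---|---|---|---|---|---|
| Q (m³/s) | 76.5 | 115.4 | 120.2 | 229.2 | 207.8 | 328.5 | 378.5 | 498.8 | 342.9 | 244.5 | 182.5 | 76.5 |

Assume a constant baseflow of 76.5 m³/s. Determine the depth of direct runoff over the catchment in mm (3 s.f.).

Direct runoff: 0.0, 38.9, 43.7, 152.7, 131.3, 252.0, 302.0, 422.3, 266.4, 168.0, 106.0, 0.0 m³/s; ΣQ_DR = 1883 m³/s.
V = ΣQ_DR · Δt = 1883 × 21600 s = 4.068 × 10^7 m³.
Over A = 3430 km², depth = V / A = 11.9 mm.

d ≈ 11.9 mm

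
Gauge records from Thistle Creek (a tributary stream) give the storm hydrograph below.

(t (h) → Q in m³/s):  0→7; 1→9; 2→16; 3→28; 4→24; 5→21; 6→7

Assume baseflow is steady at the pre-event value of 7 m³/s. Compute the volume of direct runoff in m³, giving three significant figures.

Direct-runoff ordinates (Q − Q_b): 0.0, 2.0, 9.0, 21.0, 17.0, 14.0, 0.0 m³/s.
ΣQ_DR = 63.00 m³/s.
With Δt = 1 h = 3600 s, V = ΣQ_DR · Δt = 63.00 × 3600 = 2.27 × 10^5 m³.

V ≈ 2.27 × 10^5 m³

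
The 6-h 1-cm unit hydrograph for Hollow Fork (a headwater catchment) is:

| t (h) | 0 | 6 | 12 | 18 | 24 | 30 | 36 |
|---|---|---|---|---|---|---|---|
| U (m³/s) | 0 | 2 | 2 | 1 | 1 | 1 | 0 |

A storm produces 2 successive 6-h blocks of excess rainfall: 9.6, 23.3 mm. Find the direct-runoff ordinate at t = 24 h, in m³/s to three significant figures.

Q ≈ 3.29 m³/s

By discrete convolution, Q_j = Σ (P_i / 10 mm) · U_{j−i}.
At t = 24 h (j=4): Q = (9.6/10)·1 + (23.3/10)·1 = 3.29 m³/s.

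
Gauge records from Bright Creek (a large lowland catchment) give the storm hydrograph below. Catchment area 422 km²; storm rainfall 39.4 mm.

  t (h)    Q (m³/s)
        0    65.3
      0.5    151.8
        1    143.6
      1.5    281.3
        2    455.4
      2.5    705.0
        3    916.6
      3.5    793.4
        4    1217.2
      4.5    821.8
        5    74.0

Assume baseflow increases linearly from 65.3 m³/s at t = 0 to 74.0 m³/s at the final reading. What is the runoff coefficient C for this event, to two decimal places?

ΣQ_DR = 4859 m³/s; V = ΣQ_DR·Δt = 8.747 × 10^6 m³.
Runoff depth d = V / A = 20.73 mm.
C = d / P = 20.73 / 39.4 = 0.53.

C ≈ 0.53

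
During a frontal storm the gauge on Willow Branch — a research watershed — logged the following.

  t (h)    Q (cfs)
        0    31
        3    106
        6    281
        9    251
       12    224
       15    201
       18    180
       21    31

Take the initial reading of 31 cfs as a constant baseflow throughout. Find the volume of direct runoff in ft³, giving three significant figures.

V ≈ 1.14 × 10^7 ft³

Direct-runoff ordinates (Q − Q_b): 0.0, 75.0, 250.0, 220.0, 193.0, 170.0, 149.0, 0.0 cfs.
ΣQ_DR = 1057 cfs.
With Δt = 3 h = 10800 s, V = ΣQ_DR · Δt = 1057 × 10800 = 1.14 × 10^7 ft³.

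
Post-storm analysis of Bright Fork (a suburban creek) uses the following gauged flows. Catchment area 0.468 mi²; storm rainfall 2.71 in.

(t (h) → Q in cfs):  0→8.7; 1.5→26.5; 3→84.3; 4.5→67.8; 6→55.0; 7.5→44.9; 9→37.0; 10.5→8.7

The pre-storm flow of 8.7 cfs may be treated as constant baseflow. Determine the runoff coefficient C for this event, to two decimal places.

C ≈ 0.48

ΣQ_DR = 263.3 cfs; V = ΣQ_DR·Δt = 1.422 × 10^6 ft³.
Runoff depth d = V / A = 1.308 in.
C = d / P = 1.308 / 2.71 = 0.48.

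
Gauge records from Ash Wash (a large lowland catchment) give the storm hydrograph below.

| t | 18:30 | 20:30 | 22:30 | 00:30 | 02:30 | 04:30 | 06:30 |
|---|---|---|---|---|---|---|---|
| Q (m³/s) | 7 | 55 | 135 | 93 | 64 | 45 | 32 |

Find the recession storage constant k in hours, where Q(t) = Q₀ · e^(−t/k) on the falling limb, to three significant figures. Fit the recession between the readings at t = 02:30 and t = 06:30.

On the falling limb, Q drops from 64 to 32 m³/s between t = 02:30 and t = 06:30 (Δt = 4 h).
k = −Δt / ln(Q₂/Q₁) = −4 / ln(32/64) = 5.77 h.

k ≈ 5.77 h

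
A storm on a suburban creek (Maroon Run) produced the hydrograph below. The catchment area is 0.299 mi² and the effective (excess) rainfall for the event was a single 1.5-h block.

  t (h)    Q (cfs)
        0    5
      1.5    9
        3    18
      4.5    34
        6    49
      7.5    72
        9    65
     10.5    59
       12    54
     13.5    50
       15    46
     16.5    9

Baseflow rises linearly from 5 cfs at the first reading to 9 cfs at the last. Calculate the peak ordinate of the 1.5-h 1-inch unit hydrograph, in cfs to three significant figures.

U_p ≈ 21.7 cfs

Direct runoff: 0.00, 3.64, 12.27, 27.91, 42.55, 65.18, 57.82, 51.45, 46.09, 41.73, 37.36, 0.00 cfs; ΣQ_DR = 386.0 cfs, peak = 65.18 cfs.
Runoff depth d = ΣQ_DR·Δt / A = 386.0 × 5400 / (0.299 mi²) = 3.001 in.
The 1-inch UH is the DRH scaled by (1 in)/d, so U_p = 65.18 × 1/3.001 = 21.7 cfs.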